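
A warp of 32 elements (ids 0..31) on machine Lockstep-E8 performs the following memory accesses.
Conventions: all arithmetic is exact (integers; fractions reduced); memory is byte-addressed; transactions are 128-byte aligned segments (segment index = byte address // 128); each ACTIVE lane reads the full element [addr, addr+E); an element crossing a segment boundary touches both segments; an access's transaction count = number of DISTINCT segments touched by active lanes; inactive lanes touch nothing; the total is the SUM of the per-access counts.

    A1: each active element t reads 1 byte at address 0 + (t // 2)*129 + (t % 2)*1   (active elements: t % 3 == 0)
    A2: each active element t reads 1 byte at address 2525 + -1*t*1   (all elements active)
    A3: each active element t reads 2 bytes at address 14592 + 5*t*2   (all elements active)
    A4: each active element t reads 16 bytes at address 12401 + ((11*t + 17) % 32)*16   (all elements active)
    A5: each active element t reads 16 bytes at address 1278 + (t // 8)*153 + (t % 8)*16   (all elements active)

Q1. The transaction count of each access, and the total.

A1: 11 transactions
A2: 1 transaction
A3: 3 transactions
A4: 5 transactions
A5: 6 transactions

Answer: 11,1,3,5,6; total 26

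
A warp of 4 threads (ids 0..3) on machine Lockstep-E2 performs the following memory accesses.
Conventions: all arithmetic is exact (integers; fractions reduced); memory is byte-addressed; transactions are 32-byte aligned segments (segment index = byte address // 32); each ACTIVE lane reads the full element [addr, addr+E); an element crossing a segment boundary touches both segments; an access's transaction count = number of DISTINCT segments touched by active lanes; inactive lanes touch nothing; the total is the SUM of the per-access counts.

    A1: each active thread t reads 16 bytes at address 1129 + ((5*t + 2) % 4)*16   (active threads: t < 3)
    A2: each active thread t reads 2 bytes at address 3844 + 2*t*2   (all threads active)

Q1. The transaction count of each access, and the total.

A1: 3 transactions
A2: 1 transaction

Answer: 3,1; total 4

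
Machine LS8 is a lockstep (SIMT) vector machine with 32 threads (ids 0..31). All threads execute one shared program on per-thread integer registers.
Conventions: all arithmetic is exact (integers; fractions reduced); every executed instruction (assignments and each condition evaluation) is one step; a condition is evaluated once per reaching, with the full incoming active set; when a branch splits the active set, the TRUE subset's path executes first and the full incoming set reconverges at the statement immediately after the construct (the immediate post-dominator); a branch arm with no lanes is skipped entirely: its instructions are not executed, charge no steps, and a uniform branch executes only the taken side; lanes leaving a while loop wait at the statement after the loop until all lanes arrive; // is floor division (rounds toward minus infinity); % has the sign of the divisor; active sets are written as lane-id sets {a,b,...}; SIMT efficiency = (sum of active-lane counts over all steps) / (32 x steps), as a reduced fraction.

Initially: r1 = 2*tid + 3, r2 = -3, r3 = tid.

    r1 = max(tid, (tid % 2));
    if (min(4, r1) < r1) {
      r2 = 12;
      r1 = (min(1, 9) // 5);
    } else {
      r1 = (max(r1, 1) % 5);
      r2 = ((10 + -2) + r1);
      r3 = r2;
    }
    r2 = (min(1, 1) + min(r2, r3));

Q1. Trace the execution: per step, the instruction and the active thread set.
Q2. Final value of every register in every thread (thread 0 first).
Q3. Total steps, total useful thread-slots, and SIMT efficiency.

step 0: r1 <- max(tid, (tid % 2))    {0,1,2,3,4,5,6,7,8,9,10,11,12,13,14,15,16,17,18,19,20,21,22,23,24,25,26,27,28,29,30,31}
step 1: eval (min(4, r1) < r1)       {0,1,2,3,4,5,6,7,8,9,10,11,12,13,14,15,16,17,18,19,20,21,22,23,24,25,26,27,28,29,30,31}
step 2: r2 <- 12                     {5,6,7,8,9,10,11,12,13,14,15,16,17,18,19,20,21,22,23,24,25,26,27,28,29,30,31}
step 3: r1 <- (min(1, 9) // 5)       {5,6,7,8,9,10,11,12,13,14,15,16,17,18,19,20,21,22,23,24,25,26,27,28,29,30,31}
step 4: r1 <- (max(r1, 1) % 5)       {0,1,2,3,4}
step 5: r2 <- ((10 + -2) + r1)       {0,1,2,3,4}
step 6: r3 <- r2                     {0,1,2,3,4}
step 7: r2 <- (min(1, 1) + min(r2, r3)) {0,1,2,3,4,5,6,7,8,9,10,11,12,13,14,15,16,17,18,19,20,21,22,23,24,25,26,27,28,29,30,31}

Answer: 8 steps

r1: 1,1,2,3,4,0,0,0,0,0,0,0,0,0,0,0,0,0,0,0,0,0,0,0,0,0,0,0,0,0,0,0
r2: 10,10,11,12,13,6,7,8,9,10,11,12,13,13,13,13,13,13,13,13,13,13,13,13,13,13,13,13,13,13,13,13
r3: 9,9,10,11,12,5,6,7,8,9,10,11,12,13,14,15,16,17,18,19,20,21,22,23,24,25,26,27,28,29,30,31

steps = 8; useful = 165; efficiency = 165/256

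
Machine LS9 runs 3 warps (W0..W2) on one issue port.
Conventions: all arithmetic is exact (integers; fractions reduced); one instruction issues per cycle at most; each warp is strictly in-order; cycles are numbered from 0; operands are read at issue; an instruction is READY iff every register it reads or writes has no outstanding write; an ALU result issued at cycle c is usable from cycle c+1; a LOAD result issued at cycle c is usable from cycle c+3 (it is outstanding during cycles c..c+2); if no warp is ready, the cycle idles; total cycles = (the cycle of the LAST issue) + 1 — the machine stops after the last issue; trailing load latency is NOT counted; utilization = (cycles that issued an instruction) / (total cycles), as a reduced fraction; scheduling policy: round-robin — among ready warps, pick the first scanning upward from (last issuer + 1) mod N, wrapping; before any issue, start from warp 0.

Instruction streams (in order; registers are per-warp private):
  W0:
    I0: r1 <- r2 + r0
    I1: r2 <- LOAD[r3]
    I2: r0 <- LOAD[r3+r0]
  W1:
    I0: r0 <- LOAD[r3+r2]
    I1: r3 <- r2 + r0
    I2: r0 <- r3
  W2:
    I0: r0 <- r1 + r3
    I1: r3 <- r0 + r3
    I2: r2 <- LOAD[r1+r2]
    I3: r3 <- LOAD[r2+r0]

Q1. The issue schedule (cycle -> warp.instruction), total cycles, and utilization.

cycle 0: W0.I0
cycle 1: W1.I0
cycle 2: W2.I0
cycle 3: W0.I1
cycle 4: W1.I1
cycle 5: W2.I1
cycle 6: W0.I2
cycle 7: W1.I2
cycle 8: W2.I2
cycle 9: idle
cycle 10: idle
cycle 11: W2.I3

Answer: 12 cycles, utilization 5/6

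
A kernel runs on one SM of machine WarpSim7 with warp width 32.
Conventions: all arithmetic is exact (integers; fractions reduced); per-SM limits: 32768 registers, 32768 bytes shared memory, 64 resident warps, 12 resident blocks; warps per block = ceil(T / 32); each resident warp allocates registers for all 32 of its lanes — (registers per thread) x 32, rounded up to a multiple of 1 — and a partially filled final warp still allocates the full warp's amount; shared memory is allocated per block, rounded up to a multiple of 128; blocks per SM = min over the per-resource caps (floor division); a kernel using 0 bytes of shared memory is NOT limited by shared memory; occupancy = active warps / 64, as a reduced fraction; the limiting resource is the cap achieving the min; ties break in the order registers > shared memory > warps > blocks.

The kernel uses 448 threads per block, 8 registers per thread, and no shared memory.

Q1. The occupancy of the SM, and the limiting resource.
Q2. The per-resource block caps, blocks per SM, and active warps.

Answer: occupancy 7/8, limited by warps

registers: 9 blocks
shared memory: no limit (kernel uses none)
warps: 4 blocks
blocks: 12 blocks

Answer: 4 blocks, 56 active warps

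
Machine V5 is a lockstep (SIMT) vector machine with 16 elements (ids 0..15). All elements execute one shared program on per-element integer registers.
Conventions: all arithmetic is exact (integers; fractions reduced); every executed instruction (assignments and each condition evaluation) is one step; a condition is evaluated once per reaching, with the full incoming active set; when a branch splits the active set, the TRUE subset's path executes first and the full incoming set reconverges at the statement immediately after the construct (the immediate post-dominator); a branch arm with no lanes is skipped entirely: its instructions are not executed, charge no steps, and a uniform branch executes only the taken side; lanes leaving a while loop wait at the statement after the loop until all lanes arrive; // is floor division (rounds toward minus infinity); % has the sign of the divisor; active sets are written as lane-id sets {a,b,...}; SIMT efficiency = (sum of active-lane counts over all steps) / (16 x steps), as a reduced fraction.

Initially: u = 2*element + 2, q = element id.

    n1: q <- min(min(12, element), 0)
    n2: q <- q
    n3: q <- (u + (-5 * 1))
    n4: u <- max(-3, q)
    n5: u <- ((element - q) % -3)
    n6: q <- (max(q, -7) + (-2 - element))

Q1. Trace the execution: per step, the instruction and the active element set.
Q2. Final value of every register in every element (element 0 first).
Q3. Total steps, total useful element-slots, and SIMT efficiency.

step 0: q <- min(min(12, element), 0) {0,1,2,3,4,5,6,7,8,9,10,11,12,13,14,15}
step 1: q <- q                       {0,1,2,3,4,5,6,7,8,9,10,11,12,13,14,15}
step 2: q <- (u + (-5 * 1))          {0,1,2,3,4,5,6,7,8,9,10,11,12,13,14,15}
step 3: u <- max(-3, q)              {0,1,2,3,4,5,6,7,8,9,10,11,12,13,14,15}
step 4: u <- ((element - q) % -3)    {0,1,2,3,4,5,6,7,8,9,10,11,12,13,14,15}
step 5: q <- (max(q, -7) + (-2 - element)) {0,1,2,3,4,5,6,7,8,9,10,11,12,13,14,15}

Answer: 6 steps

u: 0,-1,-2,0,-1,-2,0,-1,-2,0,-1,-2,0,-1,-2,0
q: -5,-4,-3,-2,-1,0,1,2,3,4,5,6,7,8,9,10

steps = 6; useful = 96; efficiency = 96/96 = 1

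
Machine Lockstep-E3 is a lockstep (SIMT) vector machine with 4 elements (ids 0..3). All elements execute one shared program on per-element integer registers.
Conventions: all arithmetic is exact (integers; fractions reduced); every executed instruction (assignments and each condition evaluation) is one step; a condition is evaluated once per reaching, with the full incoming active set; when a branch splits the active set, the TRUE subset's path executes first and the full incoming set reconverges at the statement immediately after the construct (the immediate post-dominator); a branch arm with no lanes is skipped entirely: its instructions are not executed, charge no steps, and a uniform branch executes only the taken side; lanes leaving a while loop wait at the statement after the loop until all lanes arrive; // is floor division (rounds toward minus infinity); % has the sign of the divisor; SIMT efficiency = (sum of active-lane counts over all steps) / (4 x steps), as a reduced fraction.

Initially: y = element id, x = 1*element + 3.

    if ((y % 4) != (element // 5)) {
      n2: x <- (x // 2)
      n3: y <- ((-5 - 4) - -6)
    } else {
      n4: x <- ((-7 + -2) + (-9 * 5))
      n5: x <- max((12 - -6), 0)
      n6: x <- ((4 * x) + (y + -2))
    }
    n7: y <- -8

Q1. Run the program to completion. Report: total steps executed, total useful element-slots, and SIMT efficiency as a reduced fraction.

Answer: 7 steps, 17 useful, 17/28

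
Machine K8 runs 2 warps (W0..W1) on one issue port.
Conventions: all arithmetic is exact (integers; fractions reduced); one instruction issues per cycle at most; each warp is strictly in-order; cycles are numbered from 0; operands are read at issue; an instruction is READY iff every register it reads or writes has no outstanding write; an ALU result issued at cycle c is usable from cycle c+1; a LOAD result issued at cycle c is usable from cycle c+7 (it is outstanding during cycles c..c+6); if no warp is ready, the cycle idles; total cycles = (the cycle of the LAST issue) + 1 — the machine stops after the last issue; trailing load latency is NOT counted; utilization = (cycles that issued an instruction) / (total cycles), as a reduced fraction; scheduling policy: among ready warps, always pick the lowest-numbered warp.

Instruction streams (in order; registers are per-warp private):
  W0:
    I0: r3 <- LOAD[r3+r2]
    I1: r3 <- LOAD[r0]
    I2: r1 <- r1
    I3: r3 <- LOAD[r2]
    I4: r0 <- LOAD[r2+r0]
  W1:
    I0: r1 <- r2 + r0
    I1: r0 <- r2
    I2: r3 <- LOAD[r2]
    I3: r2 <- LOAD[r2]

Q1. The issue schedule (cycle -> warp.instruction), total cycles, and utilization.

cycle 0: W0.I0
cycle 1: W1.I0
cycle 2: W1.I1
cycle 3: W1.I2
cycle 4: W1.I3
cycle 5: idle
cycle 6: idle
cycle 7: W0.I1
cycle 8: W0.I2
cycle 9: idle
cycle 10: idle
cycle 11: idle
cycle 12: idle
cycle 13: idle
cycle 14: W0.I3
cycle 15: W0.I4

Answer: 16 cycles, utilization 9/16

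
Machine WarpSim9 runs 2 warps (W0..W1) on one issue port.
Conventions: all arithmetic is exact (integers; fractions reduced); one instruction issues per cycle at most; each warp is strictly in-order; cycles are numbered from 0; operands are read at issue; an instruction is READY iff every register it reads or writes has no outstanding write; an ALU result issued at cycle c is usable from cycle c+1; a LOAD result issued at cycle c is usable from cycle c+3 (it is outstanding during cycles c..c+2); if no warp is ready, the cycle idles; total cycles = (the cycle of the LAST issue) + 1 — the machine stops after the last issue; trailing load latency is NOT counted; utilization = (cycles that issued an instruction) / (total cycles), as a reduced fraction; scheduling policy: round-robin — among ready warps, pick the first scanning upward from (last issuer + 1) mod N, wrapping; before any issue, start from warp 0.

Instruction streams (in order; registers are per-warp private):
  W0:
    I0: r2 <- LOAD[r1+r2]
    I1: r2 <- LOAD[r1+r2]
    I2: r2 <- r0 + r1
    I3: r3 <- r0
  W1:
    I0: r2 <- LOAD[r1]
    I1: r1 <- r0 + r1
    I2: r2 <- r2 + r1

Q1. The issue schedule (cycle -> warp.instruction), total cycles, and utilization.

cycle 0: W0.I0
cycle 1: W1.I0
cycle 2: W1.I1
cycle 3: W0.I1
cycle 4: W1.I2
cycle 5: idle
cycle 6: W0.I2
cycle 7: W0.I3

Answer: 8 cycles, utilization 7/8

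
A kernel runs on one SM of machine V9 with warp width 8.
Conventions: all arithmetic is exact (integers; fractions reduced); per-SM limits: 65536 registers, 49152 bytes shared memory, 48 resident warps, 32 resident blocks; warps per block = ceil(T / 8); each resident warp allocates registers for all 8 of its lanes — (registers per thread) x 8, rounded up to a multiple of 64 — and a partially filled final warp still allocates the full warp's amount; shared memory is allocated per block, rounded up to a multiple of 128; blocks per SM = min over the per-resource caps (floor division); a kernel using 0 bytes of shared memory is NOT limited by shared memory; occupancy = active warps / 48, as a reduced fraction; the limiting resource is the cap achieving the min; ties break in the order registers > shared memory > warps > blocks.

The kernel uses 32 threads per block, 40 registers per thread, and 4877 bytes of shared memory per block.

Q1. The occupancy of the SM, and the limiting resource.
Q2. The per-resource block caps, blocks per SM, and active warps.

Answer: occupancy 3/4, limited by shared memory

registers: 51 blocks
shared memory: 9 blocks
warps: 12 blocks
blocks: 32 blocks

Answer: 9 blocks, 36 active warps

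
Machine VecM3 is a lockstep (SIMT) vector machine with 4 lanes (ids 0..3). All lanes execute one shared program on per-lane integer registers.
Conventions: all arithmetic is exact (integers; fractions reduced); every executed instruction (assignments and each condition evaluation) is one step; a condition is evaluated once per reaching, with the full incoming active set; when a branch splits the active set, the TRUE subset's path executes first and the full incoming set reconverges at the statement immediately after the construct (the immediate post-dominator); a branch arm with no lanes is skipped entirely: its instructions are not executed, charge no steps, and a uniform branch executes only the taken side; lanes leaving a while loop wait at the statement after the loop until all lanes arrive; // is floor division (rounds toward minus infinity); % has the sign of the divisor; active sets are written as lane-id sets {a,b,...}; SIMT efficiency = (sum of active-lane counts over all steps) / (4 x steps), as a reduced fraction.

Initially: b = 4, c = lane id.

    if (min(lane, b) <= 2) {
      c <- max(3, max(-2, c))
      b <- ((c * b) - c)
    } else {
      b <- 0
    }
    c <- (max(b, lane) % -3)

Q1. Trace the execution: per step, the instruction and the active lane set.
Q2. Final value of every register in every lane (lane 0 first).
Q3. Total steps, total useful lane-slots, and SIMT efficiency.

step 0: eval (min(lane, b) <= 2)     {0,1,2,3}
step 1: c <- max(3, max(-2, c))      {0,1,2}
step 2: b <- ((c * b) - c)           {0,1,2}
step 3: b <- 0                       {3}
step 4: c <- (max(b, lane) % -3)     {0,1,2,3}

Answer: 5 steps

b: 9,9,9,0
c: 0,0,0,0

steps = 5; useful = 15; efficiency = 15/20 = 3/4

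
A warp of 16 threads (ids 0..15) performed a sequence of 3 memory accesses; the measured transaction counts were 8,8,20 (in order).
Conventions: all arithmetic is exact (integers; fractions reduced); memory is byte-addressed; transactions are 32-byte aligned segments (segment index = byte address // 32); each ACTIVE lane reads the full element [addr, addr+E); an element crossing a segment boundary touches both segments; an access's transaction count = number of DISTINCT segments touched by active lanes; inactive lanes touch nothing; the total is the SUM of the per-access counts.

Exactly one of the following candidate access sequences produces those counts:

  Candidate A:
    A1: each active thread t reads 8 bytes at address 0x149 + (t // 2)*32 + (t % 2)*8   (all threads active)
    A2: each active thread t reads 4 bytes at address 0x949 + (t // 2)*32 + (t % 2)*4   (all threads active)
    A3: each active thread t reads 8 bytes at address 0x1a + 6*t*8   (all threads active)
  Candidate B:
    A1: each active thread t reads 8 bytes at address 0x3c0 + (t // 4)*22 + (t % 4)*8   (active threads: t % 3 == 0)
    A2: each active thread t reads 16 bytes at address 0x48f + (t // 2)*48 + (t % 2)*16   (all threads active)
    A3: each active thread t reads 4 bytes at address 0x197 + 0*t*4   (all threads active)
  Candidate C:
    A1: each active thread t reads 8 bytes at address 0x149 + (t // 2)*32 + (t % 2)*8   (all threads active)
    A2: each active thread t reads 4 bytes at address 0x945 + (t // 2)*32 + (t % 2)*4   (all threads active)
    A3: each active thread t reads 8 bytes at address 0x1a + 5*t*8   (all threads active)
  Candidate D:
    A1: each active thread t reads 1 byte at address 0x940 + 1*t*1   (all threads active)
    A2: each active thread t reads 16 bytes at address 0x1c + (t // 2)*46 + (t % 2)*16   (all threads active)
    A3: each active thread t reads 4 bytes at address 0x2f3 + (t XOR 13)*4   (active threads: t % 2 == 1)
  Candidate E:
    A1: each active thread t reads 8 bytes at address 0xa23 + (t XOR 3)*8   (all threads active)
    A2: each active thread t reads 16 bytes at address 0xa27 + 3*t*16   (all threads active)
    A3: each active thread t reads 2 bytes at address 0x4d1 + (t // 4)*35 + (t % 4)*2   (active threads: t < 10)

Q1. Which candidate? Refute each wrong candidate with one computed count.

A: A3 gives 24 transactions, not 20
B: A1 gives 4 transactions, not 8
D: A1 gives 1 transaction, not 8
E: A1 gives 5 transactions, not 8
C: all counts match (8,8,20)

Answer: C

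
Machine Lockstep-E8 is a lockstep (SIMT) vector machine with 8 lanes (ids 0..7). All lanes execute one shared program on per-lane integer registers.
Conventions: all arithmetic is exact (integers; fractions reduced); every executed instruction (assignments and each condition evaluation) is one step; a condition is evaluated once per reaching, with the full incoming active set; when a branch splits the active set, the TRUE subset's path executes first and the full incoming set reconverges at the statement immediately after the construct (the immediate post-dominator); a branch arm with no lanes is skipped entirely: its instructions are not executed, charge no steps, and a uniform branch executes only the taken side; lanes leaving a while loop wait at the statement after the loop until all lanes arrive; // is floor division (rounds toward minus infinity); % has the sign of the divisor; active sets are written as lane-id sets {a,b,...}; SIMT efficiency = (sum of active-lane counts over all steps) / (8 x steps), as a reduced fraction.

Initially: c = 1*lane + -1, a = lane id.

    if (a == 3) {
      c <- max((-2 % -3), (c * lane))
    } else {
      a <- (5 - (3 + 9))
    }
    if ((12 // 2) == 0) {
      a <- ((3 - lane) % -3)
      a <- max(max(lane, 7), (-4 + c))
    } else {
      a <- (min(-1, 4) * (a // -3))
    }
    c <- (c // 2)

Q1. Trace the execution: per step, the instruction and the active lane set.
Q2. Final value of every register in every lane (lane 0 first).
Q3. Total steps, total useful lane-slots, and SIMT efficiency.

step 0: eval (a == 3)                {0,1,2,3,4,5,6,7}
step 1: c <- max((-2 % -3), (c * lane)) {3}
step 2: a <- (5 - (3 + 9))           {0,1,2,4,5,6,7}
step 3: eval ((12 // 2) == 0)        {0,1,2,3,4,5,6,7}
step 4: a <- (min(-1, 4) * (a // -3)) {0,1,2,3,4,5,6,7}
step 5: c <- (c // 2)                {0,1,2,3,4,5,6,7}

Answer: 6 steps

c: -1,0,0,3,1,2,2,3
a: -2,-2,-2,1,-2,-2,-2,-2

steps = 6; useful = 40; efficiency = 40/48 = 5/6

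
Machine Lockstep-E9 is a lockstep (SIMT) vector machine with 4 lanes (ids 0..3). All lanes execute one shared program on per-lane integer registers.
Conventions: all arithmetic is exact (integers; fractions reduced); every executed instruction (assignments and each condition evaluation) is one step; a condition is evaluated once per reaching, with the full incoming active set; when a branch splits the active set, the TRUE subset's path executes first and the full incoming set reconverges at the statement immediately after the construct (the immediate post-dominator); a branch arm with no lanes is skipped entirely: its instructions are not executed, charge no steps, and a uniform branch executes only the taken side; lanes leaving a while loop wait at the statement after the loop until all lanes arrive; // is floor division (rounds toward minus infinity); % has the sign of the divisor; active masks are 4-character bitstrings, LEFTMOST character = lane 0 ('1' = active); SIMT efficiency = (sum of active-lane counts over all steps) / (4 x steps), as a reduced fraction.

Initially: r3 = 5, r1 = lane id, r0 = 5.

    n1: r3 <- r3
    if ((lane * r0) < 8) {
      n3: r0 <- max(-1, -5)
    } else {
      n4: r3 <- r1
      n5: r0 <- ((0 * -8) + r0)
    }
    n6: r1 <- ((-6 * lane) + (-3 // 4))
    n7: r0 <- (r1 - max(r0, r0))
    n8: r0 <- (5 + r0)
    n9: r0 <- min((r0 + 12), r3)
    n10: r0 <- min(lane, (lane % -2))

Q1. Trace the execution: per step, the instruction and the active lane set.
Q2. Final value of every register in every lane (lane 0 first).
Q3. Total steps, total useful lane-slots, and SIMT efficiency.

step 0: r3 <- r3                     1111
step 1: eval ((lane * r0) < 8)       1111
step 2: r0 <- max(-1, -5)            1100
step 3: r3 <- r1                     0011
step 4: r0 <- ((0 * -8) + r0)        0011
step 5: r1 <- ((-6 * lane) + (-3 // 4)) 1111
step 6: r0 <- (r1 - max(r0, r0))     1111
step 7: r0 <- (5 + r0)               1111
step 8: r0 <- min((r0 + 12), r3)     1111
step 9: r0 <- min(lane, (lane % -2)) 1111

Answer: 10 steps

r3: 5,5,2,3
r1: -1,-7,-13,-19
r0: 0,-1,0,-1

steps = 10; useful = 34; efficiency = 34/40 = 17/20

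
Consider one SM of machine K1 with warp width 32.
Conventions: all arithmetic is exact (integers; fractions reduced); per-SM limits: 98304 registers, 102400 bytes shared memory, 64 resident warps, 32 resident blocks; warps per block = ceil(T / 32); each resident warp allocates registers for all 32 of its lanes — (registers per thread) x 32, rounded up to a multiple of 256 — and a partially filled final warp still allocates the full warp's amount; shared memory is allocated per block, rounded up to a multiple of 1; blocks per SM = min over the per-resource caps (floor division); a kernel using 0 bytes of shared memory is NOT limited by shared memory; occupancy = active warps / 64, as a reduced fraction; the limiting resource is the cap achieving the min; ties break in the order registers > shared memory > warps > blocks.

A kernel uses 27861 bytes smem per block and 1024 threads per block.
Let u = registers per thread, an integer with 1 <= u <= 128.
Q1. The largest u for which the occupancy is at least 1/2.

Answer: u = 96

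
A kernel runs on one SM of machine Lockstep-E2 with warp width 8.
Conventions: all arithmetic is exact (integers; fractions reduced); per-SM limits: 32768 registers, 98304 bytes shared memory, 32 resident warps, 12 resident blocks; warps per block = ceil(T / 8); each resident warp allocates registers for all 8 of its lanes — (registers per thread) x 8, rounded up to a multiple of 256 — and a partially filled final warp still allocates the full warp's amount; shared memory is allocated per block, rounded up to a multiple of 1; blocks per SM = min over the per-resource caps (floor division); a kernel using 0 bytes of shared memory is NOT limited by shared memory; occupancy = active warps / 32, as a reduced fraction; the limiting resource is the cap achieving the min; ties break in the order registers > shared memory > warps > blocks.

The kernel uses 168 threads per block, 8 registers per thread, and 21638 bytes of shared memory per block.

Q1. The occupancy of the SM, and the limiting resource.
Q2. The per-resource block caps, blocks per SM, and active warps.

Answer: occupancy 21/32, limited by warps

registers: 6 blocks
shared memory: 4 blocks
warps: 1 block
blocks: 12 blocks

Answer: 1 block, 21 active warps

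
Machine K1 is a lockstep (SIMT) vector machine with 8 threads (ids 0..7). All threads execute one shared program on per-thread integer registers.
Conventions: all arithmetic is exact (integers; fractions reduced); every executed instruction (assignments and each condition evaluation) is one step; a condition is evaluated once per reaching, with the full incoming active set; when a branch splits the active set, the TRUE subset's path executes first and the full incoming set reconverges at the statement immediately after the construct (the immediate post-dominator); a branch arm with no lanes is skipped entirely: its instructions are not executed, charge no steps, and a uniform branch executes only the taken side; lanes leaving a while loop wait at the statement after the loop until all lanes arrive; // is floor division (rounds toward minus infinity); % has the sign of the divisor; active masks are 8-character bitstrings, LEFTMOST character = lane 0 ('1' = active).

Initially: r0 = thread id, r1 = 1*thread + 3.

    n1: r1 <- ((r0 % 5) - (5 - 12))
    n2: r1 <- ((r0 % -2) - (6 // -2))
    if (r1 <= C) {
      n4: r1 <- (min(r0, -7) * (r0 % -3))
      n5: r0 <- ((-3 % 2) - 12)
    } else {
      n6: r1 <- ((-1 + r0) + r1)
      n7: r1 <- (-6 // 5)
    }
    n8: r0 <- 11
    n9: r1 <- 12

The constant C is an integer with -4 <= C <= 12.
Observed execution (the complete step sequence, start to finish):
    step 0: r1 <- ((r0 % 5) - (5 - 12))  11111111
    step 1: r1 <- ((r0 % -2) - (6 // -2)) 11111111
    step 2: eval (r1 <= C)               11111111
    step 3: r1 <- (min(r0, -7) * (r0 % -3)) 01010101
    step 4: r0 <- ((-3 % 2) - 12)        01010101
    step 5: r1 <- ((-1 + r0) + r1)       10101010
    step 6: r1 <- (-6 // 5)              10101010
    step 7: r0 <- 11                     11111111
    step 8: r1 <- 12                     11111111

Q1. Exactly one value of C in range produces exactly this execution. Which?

Answer: C = 2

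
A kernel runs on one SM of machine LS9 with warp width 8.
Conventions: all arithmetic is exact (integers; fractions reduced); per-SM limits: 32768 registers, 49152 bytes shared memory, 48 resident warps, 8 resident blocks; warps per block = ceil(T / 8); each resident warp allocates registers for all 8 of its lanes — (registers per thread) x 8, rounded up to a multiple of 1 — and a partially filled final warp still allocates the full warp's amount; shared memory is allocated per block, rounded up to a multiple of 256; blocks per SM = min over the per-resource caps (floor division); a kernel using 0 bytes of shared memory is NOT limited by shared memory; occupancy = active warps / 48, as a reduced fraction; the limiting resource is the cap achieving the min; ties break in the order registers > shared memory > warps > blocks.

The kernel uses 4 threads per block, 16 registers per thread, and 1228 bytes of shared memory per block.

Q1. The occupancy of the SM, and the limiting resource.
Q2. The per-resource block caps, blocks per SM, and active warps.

Answer: occupancy 1/6, limited by blocks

registers: 256 blocks
shared memory: 38 blocks
warps: 48 blocks
blocks: 8 blocks

Answer: 8 blocks, 8 active warps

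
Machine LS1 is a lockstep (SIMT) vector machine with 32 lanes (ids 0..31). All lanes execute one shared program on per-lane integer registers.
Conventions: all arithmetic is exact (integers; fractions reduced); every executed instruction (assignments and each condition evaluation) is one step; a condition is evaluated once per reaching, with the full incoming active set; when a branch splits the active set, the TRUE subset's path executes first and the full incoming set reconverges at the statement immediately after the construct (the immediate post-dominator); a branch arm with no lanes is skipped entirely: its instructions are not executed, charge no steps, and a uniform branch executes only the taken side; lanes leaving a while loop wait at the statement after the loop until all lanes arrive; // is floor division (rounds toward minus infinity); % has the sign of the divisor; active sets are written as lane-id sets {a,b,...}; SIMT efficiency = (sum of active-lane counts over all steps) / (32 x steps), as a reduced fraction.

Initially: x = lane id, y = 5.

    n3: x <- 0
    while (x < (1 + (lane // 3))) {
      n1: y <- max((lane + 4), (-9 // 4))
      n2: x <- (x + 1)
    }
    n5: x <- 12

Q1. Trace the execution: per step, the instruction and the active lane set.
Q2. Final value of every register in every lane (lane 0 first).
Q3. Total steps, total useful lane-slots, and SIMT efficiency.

step 0: x <- 0                       {0,1,2,3,4,5,6,7,8,9,10,11,12,13,14,15,16,17,18,19,20,21,22,23,24,25,26,27,28,29,30,31}
step 1: eval (x < (1 + (lane // 3))) {0,1,2,3,4,5,6,7,8,9,10,11,12,13,14,15,16,17,18,19,20,21,22,23,24,25,26,27,28,29,30,31}
step 2: y <- max((lane + 4), (-9 // 4)) {0,1,2,3,4,5,6,7,8,9,10,11,12,13,14,15,16,17,18,19,20,21,22,23,24,25,26,27,28,29,30,31}
step 3: x <- (x + 1)                 {0,1,2,3,4,5,6,7,8,9,10,11,12,13,14,15,16,17,18,19,20,21,22,23,24,25,26,27,28,29,30,31}
step 4: eval (x < (1 + (lane // 3))) {0,1,2,3,4,5,6,7,8,9,10,11,12,13,14,15,16,17,18,19,20,21,22,23,24,25,26,27,28,29,30,31}
step 5: y <- max((lane + 4), (-9 // 4)) {3,4,5,6,7,8,9,10,11,12,13,14,15,16,17,18,19,20,21,22,23,24,25,26,27,28,29,30,31}
step 6: x <- (x + 1)                 {3,4,5,6,7,8,9,10,11,12,13,14,15,16,17,18,19,20,21,22,23,24,25,26,27,28,29,30,31}
step 7: eval (x < (1 + (lane // 3))) {3,4,5,6,7,8,9,10,11,12,13,14,15,16,17,18,19,20,21,22,23,24,25,26,27,28,29,30,31}
step 8: y <- max((lane + 4), (-9 // 4)) {6,7,8,9,10,11,12,13,14,15,16,17,18,19,20,21,22,23,24,25,26,27,28,29,30,31}
step 9: x <- (x + 1)                 {6,7,8,9,10,11,12,13,14,15,16,17,18,19,20,21,22,23,24,25,26,27,28,29,30,31}
step 10: eval (x < (1 + (lane // 3))) {6,7,8,9,10,11,12,13,14,15,16,17,18,19,20,21,22,23,24,25,26,27,28,29,30,31}
step 11: y <- max((lane + 4), (-9 // 4)) {9,10,11,12,13,14,15,16,17,18,19,20,21,22,23,24,25,26,27,28,29,30,31}
step 12: x <- (x + 1)                 {9,10,11,12,13,14,15,16,17,18,19,20,21,22,23,24,25,26,27,28,29,30,31}
step 13: eval (x < (1 + (lane // 3))) {9,10,11,12,13,14,15,16,17,18,19,20,21,22,23,24,25,26,27,28,29,30,31}
step 14: y <- max((lane + 4), (-9 // 4)) {12,13,14,15,16,17,18,19,20,21,22,23,24,25,26,27,28,29,30,31}
step 15: x <- (x + 1)                 {12,13,14,15,16,17,18,19,20,21,22,23,24,25,26,27,28,29,30,31}
step 16: eval (x < (1 + (lane // 3))) {12,13,14,15,16,17,18,19,20,21,22,23,24,25,26,27,28,29,30,31}
step 17: y <- max((lane + 4), (-9 // 4)) {15,16,17,18,19,20,21,22,23,24,25,26,27,28,29,30,31}
step 18: x <- (x + 1)                 {15,16,17,18,19,20,21,22,23,24,25,26,27,28,29,30,31}
step 19: eval (x < (1 + (lane // 3))) {15,16,17,18,19,20,21,22,23,24,25,26,27,28,29,30,31}
step 20: y <- max((lane + 4), (-9 // 4)) {18,19,20,21,22,23,24,25,26,27,28,29,30,31}
step 21: x <- (x + 1)                 {18,19,20,21,22,23,24,25,26,27,28,29,30,31}
step 22: eval (x < (1 + (lane // 3))) {18,19,20,21,22,23,24,25,26,27,28,29,30,31}
step 23: y <- max((lane + 4), (-9 // 4)) {21,22,23,24,25,26,27,28,29,30,31}
step 24: x <- (x + 1)                 {21,22,23,24,25,26,27,28,29,30,31}
step 25: eval (x < (1 + (lane // 3))) {21,22,23,24,25,26,27,28,29,30,31}
step 26: y <- max((lane + 4), (-9 // 4)) {24,25,26,27,28,29,30,31}
step 27: x <- (x + 1)                 {24,25,26,27,28,29,30,31}
step 28: eval (x < (1 + (lane // 3))) {24,25,26,27,28,29,30,31}
step 29: y <- max((lane + 4), (-9 // 4)) {27,28,29,30,31}
step 30: x <- (x + 1)                 {27,28,29,30,31}
step 31: eval (x < (1 + (lane // 3))) {27,28,29,30,31}
step 32: y <- max((lane + 4), (-9 // 4)) {30,31}
step 33: x <- (x + 1)                 {30,31}
step 34: eval (x < (1 + (lane // 3))) {30,31}
step 35: x <- 12                      {0,1,2,3,4,5,6,7,8,9,10,11,12,13,14,15,16,17,18,19,20,21,22,23,24,25,26,27,28,29,30,31}

Answer: 36 steps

x: 12,12,12,12,12,12,12,12,12,12,12,12,12,12,12,12,12,12,12,12,12,12,12,12,12,12,12,12,12,12,12,12
y: 4,5,6,7,8,9,10,11,12,13,14,15,16,17,18,19,20,21,22,23,24,25,26,27,28,29,30,31,32,33,34,35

steps = 36; useful = 657; efficiency = 657/1152 = 73/128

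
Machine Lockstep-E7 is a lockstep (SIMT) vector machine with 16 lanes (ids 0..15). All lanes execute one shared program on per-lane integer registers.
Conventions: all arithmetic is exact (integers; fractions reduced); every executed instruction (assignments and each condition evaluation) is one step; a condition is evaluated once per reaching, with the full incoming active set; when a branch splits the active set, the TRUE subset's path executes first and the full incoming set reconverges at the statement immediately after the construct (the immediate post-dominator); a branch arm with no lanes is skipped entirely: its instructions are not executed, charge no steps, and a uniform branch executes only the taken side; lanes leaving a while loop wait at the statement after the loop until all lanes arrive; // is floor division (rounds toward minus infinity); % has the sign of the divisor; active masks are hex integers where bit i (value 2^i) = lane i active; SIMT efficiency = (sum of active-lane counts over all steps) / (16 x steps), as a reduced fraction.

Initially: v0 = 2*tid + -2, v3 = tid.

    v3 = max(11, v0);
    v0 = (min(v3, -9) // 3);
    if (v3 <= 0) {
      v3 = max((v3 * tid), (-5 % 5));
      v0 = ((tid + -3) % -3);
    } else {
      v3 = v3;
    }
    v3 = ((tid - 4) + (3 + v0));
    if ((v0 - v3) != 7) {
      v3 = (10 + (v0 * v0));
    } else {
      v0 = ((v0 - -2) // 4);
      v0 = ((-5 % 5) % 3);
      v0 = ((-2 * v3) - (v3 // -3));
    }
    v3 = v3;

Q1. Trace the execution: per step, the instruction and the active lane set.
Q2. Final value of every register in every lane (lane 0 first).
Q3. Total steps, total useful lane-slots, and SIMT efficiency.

step 0: v3 <- max(11, v0)            0xffff
step 1: v0 <- (min(v3, -9) // 3)     0xffff
step 2: eval (v3 <= 0)               0xffff
step 3: v3 <- v3                     0xffff
step 4: v3 <- ((tid - 4) + (3 + v0)) 0xffff
step 5: eval ((v0 - v3) != 7)        0xffff
step 6: v3 <- (10 + (v0 * v0))       0xffff
step 7: v3 <- v3                     0xffff

Answer: 8 steps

v0: -3,-3,-3,-3,-3,-3,-3,-3,-3,-3,-3,-3,-3,-3,-3,-3
v3: 19,19,19,19,19,19,19,19,19,19,19,19,19,19,19,19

steps = 8; useful = 128; efficiency = 128/128 = 1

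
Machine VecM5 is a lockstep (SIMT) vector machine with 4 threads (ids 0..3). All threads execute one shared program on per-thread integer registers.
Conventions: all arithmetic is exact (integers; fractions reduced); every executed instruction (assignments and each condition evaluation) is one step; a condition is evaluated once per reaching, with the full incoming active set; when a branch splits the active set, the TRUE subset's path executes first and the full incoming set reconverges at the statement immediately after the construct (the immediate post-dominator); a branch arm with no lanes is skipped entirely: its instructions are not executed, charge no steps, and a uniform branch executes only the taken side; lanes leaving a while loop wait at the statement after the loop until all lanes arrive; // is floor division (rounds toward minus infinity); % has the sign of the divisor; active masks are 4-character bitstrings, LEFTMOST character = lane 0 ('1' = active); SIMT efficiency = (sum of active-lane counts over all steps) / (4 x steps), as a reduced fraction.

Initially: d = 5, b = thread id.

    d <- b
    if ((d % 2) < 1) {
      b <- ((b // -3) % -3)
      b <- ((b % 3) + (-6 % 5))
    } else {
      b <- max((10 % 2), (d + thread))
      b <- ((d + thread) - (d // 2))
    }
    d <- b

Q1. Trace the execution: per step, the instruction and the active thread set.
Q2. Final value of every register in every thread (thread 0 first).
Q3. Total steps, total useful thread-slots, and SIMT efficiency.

step 0: d <- b                       1111
step 1: eval ((d % 2) < 1)           1111
step 2: b <- ((b // -3) % -3)        1010
step 3: b <- ((b % 3) + (-6 % 5))    1010
step 4: b <- max((10 % 2), (d + thread)) 0101
step 5: b <- ((d + thread) - (d // 2)) 0101
step 6: d <- b                       1111

Answer: 7 steps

d: 4,2,6,5
b: 4,2,6,5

steps = 7; useful = 20; efficiency = 20/28 = 5/7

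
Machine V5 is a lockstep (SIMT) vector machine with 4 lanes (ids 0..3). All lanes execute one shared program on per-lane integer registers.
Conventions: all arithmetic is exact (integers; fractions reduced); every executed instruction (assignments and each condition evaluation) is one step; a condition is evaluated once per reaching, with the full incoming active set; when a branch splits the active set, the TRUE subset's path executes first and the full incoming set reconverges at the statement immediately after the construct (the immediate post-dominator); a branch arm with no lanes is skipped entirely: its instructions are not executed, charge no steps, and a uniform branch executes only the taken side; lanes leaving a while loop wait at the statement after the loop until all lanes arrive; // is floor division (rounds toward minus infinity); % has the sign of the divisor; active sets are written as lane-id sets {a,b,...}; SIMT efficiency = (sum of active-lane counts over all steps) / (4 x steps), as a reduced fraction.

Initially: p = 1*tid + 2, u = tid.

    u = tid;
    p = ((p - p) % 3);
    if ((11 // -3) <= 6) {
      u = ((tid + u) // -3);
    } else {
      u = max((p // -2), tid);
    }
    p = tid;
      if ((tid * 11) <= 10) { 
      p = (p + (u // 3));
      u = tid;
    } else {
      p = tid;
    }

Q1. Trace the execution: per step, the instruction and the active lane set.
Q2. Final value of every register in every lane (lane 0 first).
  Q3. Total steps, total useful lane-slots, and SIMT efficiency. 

step 0: u <- tid                     {0,1,2,3}
step 1: p <- ((p - p) % 3)           {0,1,2,3}
step 2: eval ((11 // -3) <= 6)       {0,1,2,3}
step 3: u <- ((tid + u) // -3)       {0,1,2,3}
step 4: p <- tid                     {0,1,2,3}
step 5: eval ((tid * 11) <= 10)      {0,1,2,3}
step 6: p <- (p + (u // 3))          {0}
step 7: u <- tid                     {0}
step 8: p <- tid                     {1,2,3}

Answer: 9 steps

p: 0,1,2,3
u: 0,-1,-2,-2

steps = 9; useful = 29; efficiency = 29/36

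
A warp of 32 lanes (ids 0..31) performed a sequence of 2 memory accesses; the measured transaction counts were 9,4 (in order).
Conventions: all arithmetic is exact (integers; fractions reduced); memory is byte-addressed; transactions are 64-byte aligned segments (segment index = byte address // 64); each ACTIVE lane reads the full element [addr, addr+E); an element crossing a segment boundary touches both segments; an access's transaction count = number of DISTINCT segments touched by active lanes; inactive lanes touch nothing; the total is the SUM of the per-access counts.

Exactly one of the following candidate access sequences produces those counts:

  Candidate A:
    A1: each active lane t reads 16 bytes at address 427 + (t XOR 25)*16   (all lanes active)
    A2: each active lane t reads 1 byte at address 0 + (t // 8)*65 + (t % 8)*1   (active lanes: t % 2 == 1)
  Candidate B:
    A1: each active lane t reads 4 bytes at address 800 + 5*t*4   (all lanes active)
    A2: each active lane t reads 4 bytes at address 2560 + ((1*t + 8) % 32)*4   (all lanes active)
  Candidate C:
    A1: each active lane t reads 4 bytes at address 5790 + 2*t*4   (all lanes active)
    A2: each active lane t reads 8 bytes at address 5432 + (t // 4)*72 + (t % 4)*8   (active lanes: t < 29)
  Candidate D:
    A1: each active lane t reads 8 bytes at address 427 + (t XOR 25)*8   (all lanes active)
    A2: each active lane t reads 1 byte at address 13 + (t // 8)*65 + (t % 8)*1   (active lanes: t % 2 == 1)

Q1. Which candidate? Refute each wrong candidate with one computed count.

B: A1 gives 11 transactions, not 9
C: A1 gives 5 transactions, not 9
D: A1 gives 5 transactions, not 9
A: all counts match (9,4)

Answer: A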